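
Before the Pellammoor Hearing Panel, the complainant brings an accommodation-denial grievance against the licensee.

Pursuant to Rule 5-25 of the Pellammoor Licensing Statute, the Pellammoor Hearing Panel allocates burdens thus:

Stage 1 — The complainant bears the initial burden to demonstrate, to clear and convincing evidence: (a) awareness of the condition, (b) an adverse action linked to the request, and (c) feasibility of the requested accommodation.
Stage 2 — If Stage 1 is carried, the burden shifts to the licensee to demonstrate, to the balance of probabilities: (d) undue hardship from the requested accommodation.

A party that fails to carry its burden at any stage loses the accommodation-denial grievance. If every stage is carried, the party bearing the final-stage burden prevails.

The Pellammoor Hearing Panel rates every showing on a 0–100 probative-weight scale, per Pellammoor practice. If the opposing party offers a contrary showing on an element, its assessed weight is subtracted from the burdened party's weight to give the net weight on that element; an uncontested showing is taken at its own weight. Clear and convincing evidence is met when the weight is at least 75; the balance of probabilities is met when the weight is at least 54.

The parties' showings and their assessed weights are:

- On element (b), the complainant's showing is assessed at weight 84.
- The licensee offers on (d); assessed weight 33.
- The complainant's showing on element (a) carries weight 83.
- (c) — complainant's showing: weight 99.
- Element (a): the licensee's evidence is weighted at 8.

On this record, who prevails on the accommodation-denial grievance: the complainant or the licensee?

Stage 1 (complainant, clear and convincing evidence, weight is at least 75): (a) net 83−8=75 ≥ 75 — meets; (b) 84 ≥ 75 — meets; (c) 99 ≥ 75 — meets.
  Stage 1 carried; the burden shifts to the licensee.
Stage 2 (licensee, the balance of probabilities, weight is at least 54): (d) 33 < 54 — fails.
  Not every element is met, so the licensee fails to carry Stage 2.
The analysis ends at Stage 2; the complainant prevails.

complainant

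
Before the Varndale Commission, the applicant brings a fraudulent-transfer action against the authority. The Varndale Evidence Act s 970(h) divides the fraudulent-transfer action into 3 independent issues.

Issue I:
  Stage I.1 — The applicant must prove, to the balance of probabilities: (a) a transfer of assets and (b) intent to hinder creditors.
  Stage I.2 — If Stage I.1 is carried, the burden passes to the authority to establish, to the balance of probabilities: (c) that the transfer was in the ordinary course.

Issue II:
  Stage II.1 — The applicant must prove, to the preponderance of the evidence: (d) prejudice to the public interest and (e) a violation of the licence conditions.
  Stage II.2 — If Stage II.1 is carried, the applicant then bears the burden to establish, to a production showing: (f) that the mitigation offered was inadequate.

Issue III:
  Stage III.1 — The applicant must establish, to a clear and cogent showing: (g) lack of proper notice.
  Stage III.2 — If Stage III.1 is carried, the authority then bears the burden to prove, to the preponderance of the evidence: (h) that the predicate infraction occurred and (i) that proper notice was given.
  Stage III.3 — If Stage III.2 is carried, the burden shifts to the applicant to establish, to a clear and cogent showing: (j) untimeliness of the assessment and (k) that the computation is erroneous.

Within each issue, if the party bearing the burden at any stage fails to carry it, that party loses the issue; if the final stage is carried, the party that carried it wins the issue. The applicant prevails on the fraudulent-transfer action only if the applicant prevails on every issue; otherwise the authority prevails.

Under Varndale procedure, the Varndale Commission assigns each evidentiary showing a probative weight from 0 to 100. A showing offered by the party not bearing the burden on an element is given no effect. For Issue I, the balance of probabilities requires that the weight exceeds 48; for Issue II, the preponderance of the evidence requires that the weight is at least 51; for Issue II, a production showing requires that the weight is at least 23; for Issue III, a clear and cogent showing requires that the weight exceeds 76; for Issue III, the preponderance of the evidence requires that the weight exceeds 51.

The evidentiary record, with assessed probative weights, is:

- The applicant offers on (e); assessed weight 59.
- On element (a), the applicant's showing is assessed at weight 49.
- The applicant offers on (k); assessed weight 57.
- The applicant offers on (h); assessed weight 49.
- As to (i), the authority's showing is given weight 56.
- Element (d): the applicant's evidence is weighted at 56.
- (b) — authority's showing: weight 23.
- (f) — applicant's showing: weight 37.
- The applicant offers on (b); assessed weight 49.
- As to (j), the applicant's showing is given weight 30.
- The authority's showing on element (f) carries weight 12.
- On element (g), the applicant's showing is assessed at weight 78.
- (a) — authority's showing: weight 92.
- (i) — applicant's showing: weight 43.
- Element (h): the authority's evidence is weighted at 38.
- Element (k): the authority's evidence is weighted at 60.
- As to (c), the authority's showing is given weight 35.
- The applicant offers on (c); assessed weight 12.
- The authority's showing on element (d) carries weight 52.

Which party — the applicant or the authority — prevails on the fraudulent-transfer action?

applicant

— Issue I —
Stage I.1 (applicant, the balance of probabilities, weight exceeds 48): (a) 49 (authority's 92 disregarded) > 48 — meets; (b) 49 (authority's 23 disregarded) > 48 — meets.
  Stage I.1 is satisfied; the onus moves to the authority.
Stage I.2 (authority, the balance of probabilities, weight exceeds 48): (c) 35 (applicant's 12 disregarded) ≤ 48 — fails.
  Stage I.2 not carried; the authority fails its burden.
So the applicant prevails on this issue.
— Issue II —
Stage II.1 (applicant, the preponderance of the evidence, weight is at least 51): (d) 56 (authority's 52 disregarded) ≥ 51 — meets; (e) 59 ≥ 51 — meets.
  Stage II.1 carried; the burden remains with the applicant.
Stage II.2 (applicant, a production showing, weight is at least 23): (f) 37 (authority's 12 disregarded) ≥ 23 — meets.
  All elements met at the final stage.
Every stage carried; the applicant prevails on this issue.
— Issue III —
Stage III.1 — burden on applicant; standard: a clear and cogent showing (weight exceeds 76).
    (g): 78 > 76 [met]
  All elements met. The burden passes to the authority.
Stage III.2 — burden on authority; standard: the preponderance of the evidence (weight exceeds 51).
    (h): 38 (applicant's 49 disregarded) ≤ 51 [not met]
    (i): 56 (applicant's 43 disregarded) > 51 [met]
  Stage III.2 not carried; the authority fails its burden.
So the applicant prevails on this issue.
Per-issue: Issue I → applicant; Issue II → applicant; Issue III → applicant. The applicant must prevail on every issue; overall, the applicant prevails.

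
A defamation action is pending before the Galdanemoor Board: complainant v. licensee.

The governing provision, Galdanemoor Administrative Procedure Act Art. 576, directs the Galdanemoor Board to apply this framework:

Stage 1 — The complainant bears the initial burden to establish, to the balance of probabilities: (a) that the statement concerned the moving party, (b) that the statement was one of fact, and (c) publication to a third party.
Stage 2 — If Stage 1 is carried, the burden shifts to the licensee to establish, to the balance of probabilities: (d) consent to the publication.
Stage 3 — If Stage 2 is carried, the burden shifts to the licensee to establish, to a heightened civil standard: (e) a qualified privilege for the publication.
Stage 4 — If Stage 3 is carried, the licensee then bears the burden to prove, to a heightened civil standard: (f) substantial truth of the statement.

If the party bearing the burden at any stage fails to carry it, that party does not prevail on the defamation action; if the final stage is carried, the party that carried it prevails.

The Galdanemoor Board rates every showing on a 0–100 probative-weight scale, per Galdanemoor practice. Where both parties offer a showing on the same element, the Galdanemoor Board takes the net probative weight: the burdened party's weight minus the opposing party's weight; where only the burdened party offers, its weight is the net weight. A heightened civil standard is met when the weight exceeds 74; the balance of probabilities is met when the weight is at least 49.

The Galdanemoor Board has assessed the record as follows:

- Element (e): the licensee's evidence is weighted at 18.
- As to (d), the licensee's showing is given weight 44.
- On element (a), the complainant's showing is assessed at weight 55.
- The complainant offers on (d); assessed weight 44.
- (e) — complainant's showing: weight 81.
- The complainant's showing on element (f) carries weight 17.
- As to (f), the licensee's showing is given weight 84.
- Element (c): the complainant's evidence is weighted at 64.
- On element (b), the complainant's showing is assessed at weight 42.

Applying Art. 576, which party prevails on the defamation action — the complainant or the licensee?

Stage 1 (complainant, the balance of probabilities, weight is at least 49): (a) 55 ≥ 49 — meets; (b) 42 < 49 — fails; (c) 64 ≥ 49 — meets.
  Not every element is met, so the complainant fails to carry Stage 1.
The analysis ends at Stage 1; the licensee prevails.

licensee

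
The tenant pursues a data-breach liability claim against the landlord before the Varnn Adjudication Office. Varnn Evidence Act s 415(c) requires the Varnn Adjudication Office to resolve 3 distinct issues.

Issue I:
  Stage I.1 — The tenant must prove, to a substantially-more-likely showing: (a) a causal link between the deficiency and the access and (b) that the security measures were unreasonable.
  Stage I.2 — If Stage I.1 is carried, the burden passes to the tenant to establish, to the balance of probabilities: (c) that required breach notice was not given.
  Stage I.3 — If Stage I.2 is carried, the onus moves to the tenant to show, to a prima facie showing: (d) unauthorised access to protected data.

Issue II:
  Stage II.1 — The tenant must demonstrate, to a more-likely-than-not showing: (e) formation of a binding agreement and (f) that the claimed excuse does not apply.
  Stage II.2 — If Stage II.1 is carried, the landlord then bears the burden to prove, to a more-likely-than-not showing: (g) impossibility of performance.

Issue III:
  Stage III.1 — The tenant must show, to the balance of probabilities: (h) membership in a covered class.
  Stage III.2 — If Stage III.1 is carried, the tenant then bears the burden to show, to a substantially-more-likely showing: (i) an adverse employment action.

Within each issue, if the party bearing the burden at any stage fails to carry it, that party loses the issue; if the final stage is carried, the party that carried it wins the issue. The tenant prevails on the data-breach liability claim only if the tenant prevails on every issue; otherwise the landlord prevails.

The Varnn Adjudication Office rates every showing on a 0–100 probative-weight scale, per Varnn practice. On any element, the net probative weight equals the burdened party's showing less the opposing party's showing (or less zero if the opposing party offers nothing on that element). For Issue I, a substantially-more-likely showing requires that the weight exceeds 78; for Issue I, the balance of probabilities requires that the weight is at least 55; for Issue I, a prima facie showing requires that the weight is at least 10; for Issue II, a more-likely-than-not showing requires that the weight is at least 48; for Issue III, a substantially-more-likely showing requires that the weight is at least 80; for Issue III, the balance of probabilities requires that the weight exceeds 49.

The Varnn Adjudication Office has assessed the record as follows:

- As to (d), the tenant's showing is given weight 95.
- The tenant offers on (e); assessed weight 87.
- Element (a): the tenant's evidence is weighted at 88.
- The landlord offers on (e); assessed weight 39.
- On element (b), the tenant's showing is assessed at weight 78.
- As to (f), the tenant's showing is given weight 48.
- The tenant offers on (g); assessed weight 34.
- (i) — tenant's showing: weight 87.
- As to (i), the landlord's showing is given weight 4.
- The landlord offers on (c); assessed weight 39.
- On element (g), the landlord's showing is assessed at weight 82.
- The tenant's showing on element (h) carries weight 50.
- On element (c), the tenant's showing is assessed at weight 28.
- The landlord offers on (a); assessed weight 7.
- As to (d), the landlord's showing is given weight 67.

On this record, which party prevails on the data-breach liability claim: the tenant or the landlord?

— Issue I —
Stage I.1 (tenant, a substantially-more-likely showing, weight exceeds 78): (a) net 88−7=81 > 78 — meets; (b) 78 ≤ 78 — fails.
  The tenant does not carry Stage I.1.
The landlord prevails on this issue.
— Issue II —
Stage II.1 (tenant, a more-likely-than-not showing, weight is at least 48): (e) net 87−39=48 ≥ 48 — meets; (f) 48 ≥ 48 — meets.
  Stage II.1 is satisfied; the onus moves to the landlord.
Stage II.2 (landlord, a more-likely-than-not showing, weight is at least 48): (g) net 82−34=48 ≥ 48 — meets.
  The landlord carries the last stage.
All stages carried — the landlord prevails on this issue.
— Issue III —
Stage III.1 (tenant, the balance of probabilities, weight exceeds 49): (h) 50 > 49 — meets.
  Stage III.1 carried; the burden remains with the tenant.
Stage III.2 (tenant, a substantially-more-likely showing, weight is at least 80): (i) net 87−4=83 ≥ 80 — meets.
  Stage III.2 carried; the final stage is satisfied.
Every stage carried; the tenant prevails on this issue.
Per-issue: Issue I → landlord; Issue II → landlord; Issue III → tenant. The tenant must prevail on every issue; overall, the landlord prevails.

landlord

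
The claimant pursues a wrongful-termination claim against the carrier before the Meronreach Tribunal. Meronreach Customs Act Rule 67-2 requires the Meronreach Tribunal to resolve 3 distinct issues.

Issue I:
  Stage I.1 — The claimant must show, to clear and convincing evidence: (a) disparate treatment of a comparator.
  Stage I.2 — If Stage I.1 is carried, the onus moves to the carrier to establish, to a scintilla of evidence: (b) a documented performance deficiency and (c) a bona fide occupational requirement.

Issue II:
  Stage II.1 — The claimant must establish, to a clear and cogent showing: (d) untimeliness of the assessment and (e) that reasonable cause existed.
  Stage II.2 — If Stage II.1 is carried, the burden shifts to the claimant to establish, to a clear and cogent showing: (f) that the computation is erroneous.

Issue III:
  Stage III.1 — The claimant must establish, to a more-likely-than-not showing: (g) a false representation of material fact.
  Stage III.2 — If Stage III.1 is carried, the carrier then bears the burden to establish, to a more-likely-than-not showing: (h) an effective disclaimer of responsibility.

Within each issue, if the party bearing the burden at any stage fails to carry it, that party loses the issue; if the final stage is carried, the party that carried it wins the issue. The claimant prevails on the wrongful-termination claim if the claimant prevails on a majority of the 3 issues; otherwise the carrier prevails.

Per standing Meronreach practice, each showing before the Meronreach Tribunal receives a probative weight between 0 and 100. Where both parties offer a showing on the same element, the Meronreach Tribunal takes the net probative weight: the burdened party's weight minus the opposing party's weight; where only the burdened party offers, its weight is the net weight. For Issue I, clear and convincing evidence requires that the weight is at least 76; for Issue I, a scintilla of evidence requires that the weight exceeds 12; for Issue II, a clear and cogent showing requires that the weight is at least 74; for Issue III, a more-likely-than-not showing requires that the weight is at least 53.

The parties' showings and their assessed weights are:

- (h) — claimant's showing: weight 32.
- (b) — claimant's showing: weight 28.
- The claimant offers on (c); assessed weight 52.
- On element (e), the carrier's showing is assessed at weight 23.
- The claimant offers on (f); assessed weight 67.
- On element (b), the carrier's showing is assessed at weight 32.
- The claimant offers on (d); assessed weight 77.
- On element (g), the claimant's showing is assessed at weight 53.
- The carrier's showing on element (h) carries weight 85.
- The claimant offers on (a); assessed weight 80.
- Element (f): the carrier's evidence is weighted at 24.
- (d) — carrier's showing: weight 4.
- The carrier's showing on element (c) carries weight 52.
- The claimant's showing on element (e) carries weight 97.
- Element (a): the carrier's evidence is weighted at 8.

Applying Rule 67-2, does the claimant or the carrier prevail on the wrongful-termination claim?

carrier

— Issue I —
At Stage I.1 the claimant must meet clear and convincing evidence (weight is at least 76): on (a) the weight is 80 less the opposing 8 gives net 72, which does not reach 76, so (a) does not meet the standard.
  Stage I.1 not carried; the claimant fails its burden.
The analysis ends at Stage I.1; the carrier prevails on this issue.
— Issue II —
Stage II.1 — burden on claimant; standard: a clear and cogent showing (weight is at least 74).
    (d): 77 − 4 = 73 < 74 [not met]
    (e): 97 − 23 = 74 ≥ 74 [met]
  Stage II.1 not carried; the claimant fails its burden.
The analysis ends at Stage II.1; the carrier prevails on this issue.
— Issue III —
At Stage III.1 the claimant must meet a more-likely-than-not showing (weight is at least 53): on (g) the weight is 53, ≥ 53, so (g) meets the standard.
  Stage III.1 is satisfied; the onus moves to the carrier.
At Stage III.2 the carrier must meet a more-likely-than-not showing (weight is at least 53): on (h) the weight is 85 less the opposing 32 gives net 53, ≥ 53, so (h) meets the standard.
  Stage III.2 carried; the final stage is satisfied.
All stages carried — the carrier prevails on this issue.
Per-issue: Issue I → carrier; Issue II → carrier; Issue III → carrier. The claimant must prevail on a majority of issues; overall, the carrier prevails.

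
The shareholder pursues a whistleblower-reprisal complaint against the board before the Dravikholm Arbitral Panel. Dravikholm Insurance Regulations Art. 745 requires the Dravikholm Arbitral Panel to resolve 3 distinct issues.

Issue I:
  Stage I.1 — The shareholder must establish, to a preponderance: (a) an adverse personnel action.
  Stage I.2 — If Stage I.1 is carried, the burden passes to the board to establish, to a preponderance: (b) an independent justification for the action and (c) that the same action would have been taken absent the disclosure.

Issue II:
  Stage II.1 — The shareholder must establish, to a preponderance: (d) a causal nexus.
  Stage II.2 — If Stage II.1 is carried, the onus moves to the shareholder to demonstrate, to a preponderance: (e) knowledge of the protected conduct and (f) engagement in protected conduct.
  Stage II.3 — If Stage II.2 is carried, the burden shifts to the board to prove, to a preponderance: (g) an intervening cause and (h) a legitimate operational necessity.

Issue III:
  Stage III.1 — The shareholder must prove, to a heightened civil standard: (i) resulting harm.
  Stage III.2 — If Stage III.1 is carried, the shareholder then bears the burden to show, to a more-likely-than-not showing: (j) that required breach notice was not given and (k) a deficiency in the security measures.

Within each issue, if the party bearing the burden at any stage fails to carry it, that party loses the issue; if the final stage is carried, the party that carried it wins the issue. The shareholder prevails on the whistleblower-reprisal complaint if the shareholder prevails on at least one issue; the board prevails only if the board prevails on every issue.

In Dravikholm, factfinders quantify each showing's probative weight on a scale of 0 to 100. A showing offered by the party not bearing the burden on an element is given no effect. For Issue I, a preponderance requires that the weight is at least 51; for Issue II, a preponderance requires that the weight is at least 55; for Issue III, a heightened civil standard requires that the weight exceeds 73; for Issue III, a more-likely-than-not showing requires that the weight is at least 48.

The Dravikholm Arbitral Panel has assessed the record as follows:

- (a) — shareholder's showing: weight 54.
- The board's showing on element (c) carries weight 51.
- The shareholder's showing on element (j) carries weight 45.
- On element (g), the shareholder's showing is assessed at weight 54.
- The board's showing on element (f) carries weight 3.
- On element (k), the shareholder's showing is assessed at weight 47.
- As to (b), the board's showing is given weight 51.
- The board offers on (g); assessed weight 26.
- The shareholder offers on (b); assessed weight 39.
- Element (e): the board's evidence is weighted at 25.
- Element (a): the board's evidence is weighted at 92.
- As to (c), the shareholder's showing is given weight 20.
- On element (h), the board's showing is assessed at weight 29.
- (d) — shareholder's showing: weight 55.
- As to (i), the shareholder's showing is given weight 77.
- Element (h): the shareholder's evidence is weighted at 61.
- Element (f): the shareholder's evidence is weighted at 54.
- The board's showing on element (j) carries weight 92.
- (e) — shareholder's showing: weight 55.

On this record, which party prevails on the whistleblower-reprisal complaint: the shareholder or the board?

board

— Issue I —
At Stage I.1 the shareholder must meet a preponderance (weight is at least 51): on (a) the weight is 54 (the board's 92 is given no effect), which does reach 51, so (a) meets the standard.
  Stage I.1 carried; the burden shifts to the board.
At Stage I.2 the board must meet a preponderance (weight is at least 51): on (b) the weight is 51 (the shareholder's 39 is given no effect), which does reach 51, so (b) meets the standard; on (c) the weight is 51 (the shareholder's 20 is given no effect), which does reach 51, so (c) meets the standard.
  The board carries the last stage.
With every stage satisfied, the board prevails on this issue.
— Issue II —
Stage II.1 — burden on shareholder; standard: a preponderance (weight is at least 55).
    (d): 55 ≥ 55 [met]
  Stage II.1 carried; the burden remains with the shareholder.
Stage II.2 — burden on shareholder; standard: a preponderance (weight is at least 55).
    (e): 55 (board's 25 disregarded) ≥ 55 [met]
    (f): 54 (board's 3 disregarded) < 55 [not met]
  Not every element is met, so the shareholder fails to carry Stage II.2.
The board prevails on this issue.
— Issue III —
Stage III.1 (shareholder, a heightened civil standard, weight exceeds 73): (i) 77 > 73 — meets.
  All elements met. The shareholder retains the burden for Stage III.2.
Stage III.2 (shareholder, a more-likely-than-not showing, weight is at least 48): (j) 45 (board's 92 disregarded) < 48 — fails; (k) 47 < 48 — fails.
  The shareholder does not carry Stage III.2.
The analysis ends at Stage III.2; the board prevails on this issue.
Per-issue: Issue I → board; Issue II → board; Issue III → board. The shareholder must prevail on at least one issue; overall, the board prevails.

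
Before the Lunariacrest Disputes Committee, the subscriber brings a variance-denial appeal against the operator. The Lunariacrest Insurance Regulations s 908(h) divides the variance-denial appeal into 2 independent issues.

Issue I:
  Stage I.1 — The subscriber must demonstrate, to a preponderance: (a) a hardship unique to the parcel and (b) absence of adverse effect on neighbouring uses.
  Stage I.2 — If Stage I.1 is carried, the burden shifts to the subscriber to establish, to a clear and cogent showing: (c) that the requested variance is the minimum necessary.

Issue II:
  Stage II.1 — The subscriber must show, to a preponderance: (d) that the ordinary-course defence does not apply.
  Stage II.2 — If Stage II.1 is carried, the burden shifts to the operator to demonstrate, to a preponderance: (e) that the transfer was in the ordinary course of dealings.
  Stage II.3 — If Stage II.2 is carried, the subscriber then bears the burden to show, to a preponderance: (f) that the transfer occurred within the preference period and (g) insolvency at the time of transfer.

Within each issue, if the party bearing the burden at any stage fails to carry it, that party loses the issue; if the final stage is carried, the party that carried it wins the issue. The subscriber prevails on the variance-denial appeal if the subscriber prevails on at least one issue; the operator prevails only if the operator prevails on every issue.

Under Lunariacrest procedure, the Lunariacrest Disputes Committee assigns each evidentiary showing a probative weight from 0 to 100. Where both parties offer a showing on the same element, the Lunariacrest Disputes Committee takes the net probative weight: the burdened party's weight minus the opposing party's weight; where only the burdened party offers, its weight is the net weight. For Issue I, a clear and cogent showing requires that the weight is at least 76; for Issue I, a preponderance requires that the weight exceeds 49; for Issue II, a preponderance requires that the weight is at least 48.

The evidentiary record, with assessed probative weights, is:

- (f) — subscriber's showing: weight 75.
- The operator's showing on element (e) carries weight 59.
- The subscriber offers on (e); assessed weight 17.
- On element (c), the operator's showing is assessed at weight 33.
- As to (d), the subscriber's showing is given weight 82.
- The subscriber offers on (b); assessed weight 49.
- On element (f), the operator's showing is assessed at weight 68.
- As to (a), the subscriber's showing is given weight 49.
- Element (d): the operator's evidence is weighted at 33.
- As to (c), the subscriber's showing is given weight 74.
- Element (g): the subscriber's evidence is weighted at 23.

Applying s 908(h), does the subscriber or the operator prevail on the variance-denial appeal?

— Issue I —
Stage I.1 — burden on subscriber; standard: a preponderance (weight exceeds 49).
    (a): 49 ≤ 49 [not met]
    (b): 49 ≤ 49 [not met]
  The subscriber does not carry Stage I.1.
The analysis ends at Stage I.1; the operator prevails on this issue.
— Issue II —
Stage II.1 (subscriber, a preponderance, weight is at least 48): (d) net 82−33=49 ≥ 48 — meets.
  All elements met. The burden passes to the operator.
Stage II.2 (operator, a preponderance, weight is at least 48): (e) net 59−17=42 < 48 — fails.
  The operator does not carry Stage II.2.
The analysis ends at Stage II.2; the subscriber prevails on this issue.
Per-issue: Issue I → operator; Issue II → subscriber. The subscriber must prevail on at least one issue; overall, the subscriber prevails.

subscriber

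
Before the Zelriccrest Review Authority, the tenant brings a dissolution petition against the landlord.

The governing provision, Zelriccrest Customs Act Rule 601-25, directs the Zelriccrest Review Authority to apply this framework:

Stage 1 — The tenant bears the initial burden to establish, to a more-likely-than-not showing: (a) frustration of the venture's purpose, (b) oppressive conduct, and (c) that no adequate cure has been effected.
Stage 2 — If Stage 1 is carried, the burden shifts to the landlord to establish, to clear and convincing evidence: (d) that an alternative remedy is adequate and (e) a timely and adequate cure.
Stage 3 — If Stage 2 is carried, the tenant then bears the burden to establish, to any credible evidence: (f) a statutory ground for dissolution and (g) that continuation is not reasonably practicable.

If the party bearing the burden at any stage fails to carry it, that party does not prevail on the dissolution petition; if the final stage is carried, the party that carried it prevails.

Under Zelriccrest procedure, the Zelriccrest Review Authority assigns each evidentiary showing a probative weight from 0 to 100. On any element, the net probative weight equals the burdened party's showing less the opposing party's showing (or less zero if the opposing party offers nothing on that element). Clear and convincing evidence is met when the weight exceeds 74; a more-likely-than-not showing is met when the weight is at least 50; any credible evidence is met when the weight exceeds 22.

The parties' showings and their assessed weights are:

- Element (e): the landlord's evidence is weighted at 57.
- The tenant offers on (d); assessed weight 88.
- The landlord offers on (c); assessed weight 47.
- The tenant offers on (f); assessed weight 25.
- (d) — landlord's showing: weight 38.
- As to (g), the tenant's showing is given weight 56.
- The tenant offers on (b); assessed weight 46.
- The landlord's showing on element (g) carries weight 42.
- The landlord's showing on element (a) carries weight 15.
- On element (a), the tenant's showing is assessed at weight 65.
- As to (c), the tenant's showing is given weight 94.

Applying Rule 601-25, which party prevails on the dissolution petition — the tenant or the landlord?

landlord

At Stage 1 the tenant must meet a more-likely-than-not showing (weight is at least 50): on (a) the weight is 65 less the opposing 15 gives net 50, ≥ 50, so (a) meets the standard; on (b) the weight is 46, which does not reach 50, so (b) does not meet the standard; on (c) the weight is 94 less the opposing 47 gives net 47, < 50, so (c) does not meet the standard.
  Stage 1 not carried; the tenant fails its burden.
The landlord prevails.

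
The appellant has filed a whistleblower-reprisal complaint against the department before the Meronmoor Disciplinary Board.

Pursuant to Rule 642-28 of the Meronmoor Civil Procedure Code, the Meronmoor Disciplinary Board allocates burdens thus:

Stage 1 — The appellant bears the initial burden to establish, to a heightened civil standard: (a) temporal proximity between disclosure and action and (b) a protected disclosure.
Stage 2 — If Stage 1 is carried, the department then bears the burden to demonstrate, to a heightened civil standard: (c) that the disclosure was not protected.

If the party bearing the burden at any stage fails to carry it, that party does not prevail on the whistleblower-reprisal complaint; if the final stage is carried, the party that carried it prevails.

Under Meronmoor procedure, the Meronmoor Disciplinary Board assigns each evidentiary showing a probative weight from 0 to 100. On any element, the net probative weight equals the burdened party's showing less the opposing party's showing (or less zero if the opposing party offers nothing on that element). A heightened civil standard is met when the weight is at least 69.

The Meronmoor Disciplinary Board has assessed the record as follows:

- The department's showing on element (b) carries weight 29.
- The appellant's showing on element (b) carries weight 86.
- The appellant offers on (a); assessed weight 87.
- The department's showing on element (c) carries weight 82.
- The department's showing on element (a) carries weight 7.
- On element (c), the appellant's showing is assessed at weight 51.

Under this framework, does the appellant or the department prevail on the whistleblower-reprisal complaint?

department

At Stage 1 the appellant must meet a heightened civil standard (weight is at least 69): on (a) the weight is 87 less the opposing 7 gives net 80, which does reach 69, so (a) meets the standard; on (b) the weight is 86 less the opposing 29 gives net 57, which does not reach 69, so (b) does not meet the standard.
  The appellant does not carry Stage 1.
So the department prevails.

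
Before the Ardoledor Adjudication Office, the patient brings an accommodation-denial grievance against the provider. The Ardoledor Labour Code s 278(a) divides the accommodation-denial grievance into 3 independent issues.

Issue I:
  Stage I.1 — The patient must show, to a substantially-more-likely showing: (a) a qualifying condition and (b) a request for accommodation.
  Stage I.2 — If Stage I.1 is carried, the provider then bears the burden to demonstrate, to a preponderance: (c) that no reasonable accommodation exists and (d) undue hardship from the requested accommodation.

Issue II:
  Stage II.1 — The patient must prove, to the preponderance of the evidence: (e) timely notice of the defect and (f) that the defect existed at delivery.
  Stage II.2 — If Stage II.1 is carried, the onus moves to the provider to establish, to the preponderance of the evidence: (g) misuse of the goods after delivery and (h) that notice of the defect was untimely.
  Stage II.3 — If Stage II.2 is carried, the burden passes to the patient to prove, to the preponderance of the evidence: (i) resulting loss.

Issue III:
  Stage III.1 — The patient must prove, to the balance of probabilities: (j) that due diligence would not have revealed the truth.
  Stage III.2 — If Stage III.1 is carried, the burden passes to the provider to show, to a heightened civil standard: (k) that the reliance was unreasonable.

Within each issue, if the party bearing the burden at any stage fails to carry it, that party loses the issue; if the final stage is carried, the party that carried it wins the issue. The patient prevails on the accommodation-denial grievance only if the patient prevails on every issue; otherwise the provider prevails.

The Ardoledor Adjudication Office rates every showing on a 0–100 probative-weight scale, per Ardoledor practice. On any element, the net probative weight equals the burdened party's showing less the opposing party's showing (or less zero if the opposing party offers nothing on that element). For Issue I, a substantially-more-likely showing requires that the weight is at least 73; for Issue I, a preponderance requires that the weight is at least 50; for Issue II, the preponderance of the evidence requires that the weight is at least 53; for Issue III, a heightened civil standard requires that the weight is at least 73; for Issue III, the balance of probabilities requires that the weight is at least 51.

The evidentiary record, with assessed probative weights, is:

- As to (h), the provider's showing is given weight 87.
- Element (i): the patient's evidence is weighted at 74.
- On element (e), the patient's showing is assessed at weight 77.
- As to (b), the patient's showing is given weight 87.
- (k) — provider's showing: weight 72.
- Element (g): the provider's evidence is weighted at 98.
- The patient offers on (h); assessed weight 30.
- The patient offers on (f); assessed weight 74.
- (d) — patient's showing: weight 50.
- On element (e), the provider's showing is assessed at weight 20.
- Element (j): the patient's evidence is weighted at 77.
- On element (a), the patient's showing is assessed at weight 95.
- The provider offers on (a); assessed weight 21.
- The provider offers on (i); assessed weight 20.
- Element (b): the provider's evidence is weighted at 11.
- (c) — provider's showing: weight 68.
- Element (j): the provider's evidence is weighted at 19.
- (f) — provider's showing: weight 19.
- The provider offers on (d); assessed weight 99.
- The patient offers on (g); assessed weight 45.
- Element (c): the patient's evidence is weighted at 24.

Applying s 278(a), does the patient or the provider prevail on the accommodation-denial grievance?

patient

— Issue I —
At Stage I.1 the patient must meet a substantially-more-likely showing (weight is at least 73): on (a) the weight is 95 less the opposing 21 gives net 74, which does reach 73, so (a) meets the standard; on (b) the weight is 87 less the opposing 11 gives net 76, ≥ 73, so (b) meets the standard.
  All elements met. The burden passes to the provider.
At Stage I.2 the provider must meet a preponderance (weight is at least 50): on (c) the weight is 68 less the opposing 24 gives net 44, < 50, so (c) does not meet the standard; on (d) the weight is 99 less the opposing 50 gives net 49, < 50, so (d) does not meet the standard.
  The provider does not carry Stage I.2.
So the patient prevails on this issue.
— Issue II —
At Stage II.1 the patient must meet the preponderance of the evidence (weight is at least 53): on (e) the weight is 77 less the opposing 20 gives net 57, ≥ 53, so (e) meets the standard; on (f) the weight is 74 less the opposing 19 gives net 55, which does reach 53, so (f) meets the standard.
  The patient carries Stage II.1; the provider now bears the burden.
At Stage II.2 the provider must meet the preponderance of the evidence (weight is at least 53): on (g) the weight is 98 less the opposing 45 gives net 53, which does reach 53, so (g) meets the standard; on (h) the weight is 87 less the opposing 30 gives net 57, ≥ 53, so (h) meets the standard.
  Stage II.2 carried; the burden shifts to the patient.
At Stage II.3 the patient must meet the preponderance of the evidence (weight is at least 53): on (i) the weight is 74 less the opposing 20 gives net 54, which does reach 53, so (i) meets the standard.
  Stage II.3 carried; the final stage is satisfied.
Every stage carried; the patient prevails on this issue.
— Issue III —
Stage III.1 — burden on patient; standard: the balance of probabilities (weight is at least 51).
    (j): 77 − 19 = 58 ≥ 51 [met]
  Stage III.1 is satisfied; the onus moves to the provider.
Stage III.2 — burden on provider; standard: a heightened civil standard (weight is at least 73).
    (k): 72 < 73 [not met]
  Stage III.2 not carried; the provider fails its burden.
The analysis ends at Stage III.2; the patient prevails on this issue.
Per-issue: Issue I → patient; Issue II → patient; Issue III → patient. The patient must prevail on every issue; overall, the patient prevails.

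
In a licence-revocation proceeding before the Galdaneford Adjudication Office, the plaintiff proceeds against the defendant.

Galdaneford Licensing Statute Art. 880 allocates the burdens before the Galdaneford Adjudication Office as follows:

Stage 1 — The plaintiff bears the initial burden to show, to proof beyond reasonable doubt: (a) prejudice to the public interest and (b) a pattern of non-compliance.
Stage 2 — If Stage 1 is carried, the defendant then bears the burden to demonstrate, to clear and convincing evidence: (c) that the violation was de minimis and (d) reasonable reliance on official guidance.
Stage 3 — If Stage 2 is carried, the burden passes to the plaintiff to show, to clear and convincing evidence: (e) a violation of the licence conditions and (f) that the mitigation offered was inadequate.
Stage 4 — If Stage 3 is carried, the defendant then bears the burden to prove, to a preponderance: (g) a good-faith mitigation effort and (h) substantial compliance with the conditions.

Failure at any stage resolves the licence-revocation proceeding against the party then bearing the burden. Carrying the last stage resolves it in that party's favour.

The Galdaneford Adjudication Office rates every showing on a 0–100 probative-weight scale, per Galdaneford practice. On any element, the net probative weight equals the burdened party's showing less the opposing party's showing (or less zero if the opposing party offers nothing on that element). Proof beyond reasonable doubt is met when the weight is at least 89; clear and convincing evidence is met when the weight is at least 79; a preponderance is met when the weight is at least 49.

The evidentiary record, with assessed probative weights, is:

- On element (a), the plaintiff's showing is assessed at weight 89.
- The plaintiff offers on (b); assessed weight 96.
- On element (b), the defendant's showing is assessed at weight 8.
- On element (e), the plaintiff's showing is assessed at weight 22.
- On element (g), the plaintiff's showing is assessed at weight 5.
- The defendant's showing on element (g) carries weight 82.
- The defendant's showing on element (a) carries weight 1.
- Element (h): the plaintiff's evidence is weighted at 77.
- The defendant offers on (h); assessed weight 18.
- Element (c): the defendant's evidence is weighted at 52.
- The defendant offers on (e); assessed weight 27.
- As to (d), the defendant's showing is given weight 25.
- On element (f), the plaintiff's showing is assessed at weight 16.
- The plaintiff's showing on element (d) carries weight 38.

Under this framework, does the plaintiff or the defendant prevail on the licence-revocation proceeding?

At Stage 1 the plaintiff must meet proof beyond reasonable doubt (weight is at least 89): on (a) the weight is 89 less the opposing 1 gives net 88, < 89, so (a) does not meet the standard; on (b) the weight is 96 less the opposing 8 gives net 88, < 89, so (b) does not meet the standard.
  Not every element is met, so the plaintiff fails to carry Stage 1.
So the defendant prevails.

defendant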